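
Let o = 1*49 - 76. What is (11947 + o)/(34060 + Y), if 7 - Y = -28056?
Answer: 11920/62123 ≈ 0.19188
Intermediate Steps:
Y = 28063 (Y = 7 - 1*(-28056) = 7 + 28056 = 28063)
o = -27 (o = 49 - 76 = -27)
(11947 + o)/(34060 + Y) = (11947 - 27)/(34060 + 28063) = 11920/62123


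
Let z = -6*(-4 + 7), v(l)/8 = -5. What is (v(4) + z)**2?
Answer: 3364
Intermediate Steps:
v(l) = -40 (v(l) = 8*(-5) = -40)
z = -18 (z = -6*3 = -18)
(v(4) + z)**2 = (-40 - 18)**2 = (-58)**2 = 3364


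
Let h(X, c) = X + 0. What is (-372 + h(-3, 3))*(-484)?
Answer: 181500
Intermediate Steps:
h(X, c) = X
(-372 + h(-3, 3))*(-484) = (-372 - 3)*(-484) = -375*(-484) = 181500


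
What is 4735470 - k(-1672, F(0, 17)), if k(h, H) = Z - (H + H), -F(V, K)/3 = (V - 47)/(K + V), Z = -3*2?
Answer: 80503374/17 ≈ 4.7355e+6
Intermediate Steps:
Z = -6
F(V, K) = -3*(-47 + V)/(K + V) (F(V, K) = -3*(V - 47)/(K + V) = -3*(-47 + V)/(K + V))
k(h, H) = -6 - 2*H (k(h, H) = -6 - (H + H) = -6 - 2*H)
4735470 - k(-1672, F(0, 17)) = 4735470 - (-6 - 6*(47 - 1*0)/(17 + 0)) = 4735470 - (-6 - 6*(47 + 0)/17) = 4735470 - (-6 - 6*47/17) = 4735470 - (-6 - 2*141/17) = 4735470 - (-6 - 282/17) = 4735470 - 1*(-384/17) = 4735470 + 384/17 = 80503374/17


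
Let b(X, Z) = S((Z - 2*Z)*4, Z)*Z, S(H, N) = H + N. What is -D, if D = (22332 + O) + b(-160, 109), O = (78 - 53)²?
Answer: 12686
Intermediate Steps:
O = 625 (O = 25² = 625)
b(X, Z) = -3*Z² (b(X, Z) = ((Z - 2*Z)*4 + Z)*Z = (-Z*4 + Z)*Z = (-4*Z + Z)*Z = (-3*Z)*Z = -3*Z²)
D = -12686 (D = (22332 + 625) - 3*109² = 22957 - 3*11881 = 22957 - 35643 = -12686)
-D = -1*(-12686) = 12686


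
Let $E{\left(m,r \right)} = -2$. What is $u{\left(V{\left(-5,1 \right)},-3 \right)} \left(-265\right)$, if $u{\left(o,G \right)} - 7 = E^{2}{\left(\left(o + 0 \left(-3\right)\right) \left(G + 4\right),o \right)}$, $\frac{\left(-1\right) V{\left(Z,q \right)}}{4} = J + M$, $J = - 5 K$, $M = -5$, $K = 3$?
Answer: $-2915$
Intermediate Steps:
$J = -15$ ($J = \left(-5\right) 3 = -15$)
$V{\left(Z,q \right)} = 80$ ($V{\left(Z,q \right)} = - 4 \left(-15 - 5\right) = \left(-4\right) \left(-20\right) = 80$)
$u{\left(o,G \right)} = 11$ ($u{\left(o,G \right)} = 7 + \left(-2\right)^{2} = 7 + 4 = 11$)
$u{\left(V{\left(-5,1 \right)},-3 \right)} \left(-265\right) = 11 \left(-265\right) = -2915$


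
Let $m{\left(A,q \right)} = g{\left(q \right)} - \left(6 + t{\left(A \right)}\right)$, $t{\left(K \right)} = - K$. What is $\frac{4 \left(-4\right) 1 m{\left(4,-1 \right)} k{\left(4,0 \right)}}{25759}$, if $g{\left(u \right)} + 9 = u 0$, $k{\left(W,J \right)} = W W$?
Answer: $\frac{2816}{25759} \approx 0.10932$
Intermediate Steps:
$k{\left(W,J \right)} = W^{2}$
$g{\left(u \right)} = -9$ ($g{\left(u \right)} = -9 + u 0 = -9 + 0 = -9$)
$m{\left(A,q \right)} = -15 + A$ ($m{\left(A,q \right)} = -9 - \left(6 - A\right) = -9 + \left(-6 + A\right) = -15 + A$)
$\frac{4 \left(-4\right) 1 m{\left(4,-1 \right)} k{\left(4,0 \right)}}{25759} = \frac{4 \left(-4\right) 1 \left(-15 + 4\right) 4^{2}}{25759} = \left(-16\right) 1 \left(-11\right) 16 \cdot \frac{1}{25759} = \left(-16\right) \left(-11\right) 16 \cdot \frac{1}{25759} = 176 \cdot 16 \cdot \frac{1}{25759} = 2816 \cdot \frac{1}{25759} = \frac{2816}{25759}$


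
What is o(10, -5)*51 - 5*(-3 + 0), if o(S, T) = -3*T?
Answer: 780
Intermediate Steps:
o(10, -5)*51 - 5*(-3 + 0) = -3*(-5)*51 - 5*(-3 + 0) = 15*51 - 5*(-3) = 765 + 15 = 780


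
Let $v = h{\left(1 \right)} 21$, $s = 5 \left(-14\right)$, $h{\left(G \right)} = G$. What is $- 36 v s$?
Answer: $52920$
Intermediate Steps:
$s = -70$
$v = 21$ ($v = 1 \cdot 21 = 21$)
$- 36 v s = \left(-36\right) 21 \left(-70\right) = \left(-756\right) \left(-70\right) = 52920$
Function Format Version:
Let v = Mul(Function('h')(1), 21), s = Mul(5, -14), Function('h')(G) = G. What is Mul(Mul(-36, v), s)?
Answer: 52920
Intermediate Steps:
s = -70
v = 21 (v = Mul(1, 21) = 21)
Mul(Mul(-36, v), s) = Mul(Mul(-36, 21), -70) = Mul(-756, -70) = 52920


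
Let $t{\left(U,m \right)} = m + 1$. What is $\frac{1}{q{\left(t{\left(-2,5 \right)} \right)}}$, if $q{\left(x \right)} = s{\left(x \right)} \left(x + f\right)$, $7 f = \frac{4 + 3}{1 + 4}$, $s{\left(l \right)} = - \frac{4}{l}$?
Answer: $- \frac{15}{62} \approx -0.24194$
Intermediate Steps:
$t{\left(U,m \right)} = 1 + m$
$f = \frac{1}{5}$ ($f = \frac{\left(4 + 3\right) \frac{1}{1 + 4}}{7} = \frac{7 \cdot \frac{1}{5}}{7} = \frac{1}{7} \cdot \frac{7}{5} = \frac{1}{5} \approx 0.2$)
$q{\left(x \right)} = - \frac{4 \left(\frac{1}{5} + x\right)}{x}$ ($q{\left(x \right)} = - \frac{4}{x} \left(x + \frac{1}{5}\right) = - \frac{4}{x} \left(\frac{1}{5} + x\right) = - \frac{4 \left(\frac{1}{5} + x\right)}{x}$)
$\frac{1}{q{\left(t{\left(-2,5 \right)} \right)}} = \frac{1}{-4 - \frac{4}{5 \left(1 + 5\right)}} = \frac{1}{-4 - \frac{4}{5 \cdot 6}} = \frac{1}{-4 - \frac{2}{15}} = \frac{1}{- \frac{62}{15}} = - \frac{15}{62}$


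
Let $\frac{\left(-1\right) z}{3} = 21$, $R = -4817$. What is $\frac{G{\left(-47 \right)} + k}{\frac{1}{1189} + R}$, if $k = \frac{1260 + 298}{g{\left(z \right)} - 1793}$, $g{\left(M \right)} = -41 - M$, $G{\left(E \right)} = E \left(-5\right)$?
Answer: $- \frac{492991503}{10143246652} \approx -0.048603$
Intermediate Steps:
$z = -63$ ($z = \left(-3\right) 21 = -63$)
$G{\left(E \right)} = - 5 E$
$k = - \frac{1558}{1771}$ ($k = \frac{1260 + 298}{\left(-41 - -63\right) - 1793} = \frac{1558}{\left(-41 + 63\right) - 1793} = \frac{1558}{22 - 1793} = \frac{1558}{-1771} = 1558 \left(- \frac{1}{1771}\right) = - \frac{1558}{1771} \approx -0.87973$)
$\frac{G{\left(-47 \right)} + k}{\frac{1}{1189} + R} = \frac{\left(-5\right) \left(-47\right) - \frac{1558}{1771}}{\frac{1}{1189} - 4817} = \frac{235 - \frac{1558}{1771}}{\frac{1}{1189} - 4817} = \frac{414627}{1771 \left(- \frac{5727412}{1189}\right)} = \frac{414627}{1771} \left(- \frac{1189}{5727412}\right) = - \frac{492991503}{10143246652}$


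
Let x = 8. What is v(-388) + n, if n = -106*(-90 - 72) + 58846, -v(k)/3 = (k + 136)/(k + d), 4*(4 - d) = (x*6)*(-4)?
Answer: 304063/4 ≈ 76016.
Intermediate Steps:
d = 52 (d = 4 - 8*6*(-4)/4 = 4 - 12*(-4) = 4 - ¼*(-192) = 4 + 48 = 52)
v(k) = -3*(136 + k)/(52 + k) (v(k) = -3*(k + 136)/(k + 52) = -3*(136 + k)/(52 + k))
n = 76018 (n = -106*(-162) + 58846 = 17172 + 58846 = 76018)
v(-388) + n = 3*(-136 - 1*(-388))/(52 - 388) + 76018 = 3*(-136 + 388)/(-336) + 76018 = 3*(-1/336)*252 + 76018 = -9/4 + 76018 = 304063/4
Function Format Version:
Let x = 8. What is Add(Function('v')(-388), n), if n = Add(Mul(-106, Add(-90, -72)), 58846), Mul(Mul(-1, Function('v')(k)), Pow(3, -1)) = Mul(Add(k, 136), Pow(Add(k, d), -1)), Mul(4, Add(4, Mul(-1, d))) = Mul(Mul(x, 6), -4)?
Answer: Rational(304063, 4) ≈ 76016.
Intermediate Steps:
d = 52 (d = Add(4, Mul(Rational(-1, 4), Mul(Mul(8, 6), -4))) = Add(4, Mul(Rational(-1, 4), Mul(48, -4))) = Add(4, Mul(Rational(-1, 4), -192)) = Add(4, 48) = 52)
Function('v')(k) = Mul(-3, Pow(Add(52, k), -1), Add(136, k)) (Function('v')(k) = Mul(-3, Mul(Add(k, 136), Pow(Add(k, 52), -1))) = Mul(-3, Mul(Add(136, k), Pow(Add(52, k), -1))) = Mul(-3, Mul(Pow(Add(52, k), -1), Add(136, k))) = Mul(-3, Pow(Add(52, k), -1), Add(136, k)))
n = 76018 (n = Add(Mul(-106, -162), 58846) = Add(17172, 58846) = 76018)
Add(Function('v')(-388), n) = Add(Mul(3, Pow(Add(52, -388), -1), Add(-136, Mul(-1, -388))), 76018) = Add(Mul(3, Pow(-336, -1), Add(-136, 388)), 76018) = Add(Mul(3, Rational(-1, 336), 252), 76018) = Add(Rational(-9, 4), 76018) = Rational(304063, 4)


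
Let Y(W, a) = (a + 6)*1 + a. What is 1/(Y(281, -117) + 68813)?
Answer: 1/68585 ≈ 1.4580e-5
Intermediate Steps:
Y(W, a) = 6 + 2*a (Y(W, a) = (6 + a)*1 + a = (6 + a) + a = 6 + 2*a)
1/(Y(281, -117) + 68813) = 1/((6 + 2*(-117)) + 68813) = 1/((6 - 234) + 68813) = 1/(-228 + 68813) = 1/68585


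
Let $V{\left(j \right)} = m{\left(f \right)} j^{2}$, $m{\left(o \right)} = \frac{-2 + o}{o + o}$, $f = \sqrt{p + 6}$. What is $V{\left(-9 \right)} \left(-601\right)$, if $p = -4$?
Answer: $- \frac{48681}{2} + \frac{48681 \sqrt{2}}{2} \approx 10082.0$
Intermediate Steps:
$f = \sqrt{2}$ ($f = \sqrt{-4 + 6} = \sqrt{2} \approx 1.4142$)
$m{\left(o \right)} = \frac{-2 + o}{2 o}$
$V{\left(j \right)} = \frac{\sqrt{2} j^{2} \left(-2 + \sqrt{2}\right)}{4}$ ($V{\left(j \right)} = \frac{-2 + \sqrt{2}}{2 \sqrt{2}} j^{2} = \frac{\frac{\sqrt{2}}{2} \left(-2 + \sqrt{2}\right)}{2} j^{2} = \frac{\sqrt{2} \left(-2 + \sqrt{2}\right)}{4} j^{2} = \frac{\sqrt{2} j^{2} \left(-2 + \sqrt{2}\right)}{4}$)
$V{\left(-9 \right)} \left(-601\right) = \frac{\left(-9\right)^{2} \left(1 - \sqrt{2}\right)}{2} \left(-601\right) = \frac{1}{2} \cdot 81 \left(1 - \sqrt{2}\right) \left(-601\right) = \left(\frac{81}{2} - \frac{81 \sqrt{2}}{2}\right) \left(-601\right) = - \frac{48681}{2} + \frac{48681 \sqrt{2}}{2}$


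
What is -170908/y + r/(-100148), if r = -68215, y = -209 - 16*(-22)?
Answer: -17106339639/14321164 ≈ -1194.5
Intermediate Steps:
y = 143 (y = -209 + 352 = 143)
-170908/y + r/(-100148) = -170908/143 - 68215/(-100148) = -170908*1/143 - 68215*(-1/100148) = -170908/143 + 68215/100148 = -17106339639/14321164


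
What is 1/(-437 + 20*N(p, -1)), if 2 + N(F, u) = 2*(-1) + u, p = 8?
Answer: -1/537 ≈ -0.0018622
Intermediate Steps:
N(F, u) = -4 + u (N(F, u) = -2 + (2*(-1) + u) = -2 + (-2 + u) = -4 + u)
1/(-437 + 20*N(p, -1)) = 1/(-437 + 20*(-4 - 1)) = 1/(-437 + 20*(-5)) = 1/(-437 - 100) = 1/(-537) = -1/537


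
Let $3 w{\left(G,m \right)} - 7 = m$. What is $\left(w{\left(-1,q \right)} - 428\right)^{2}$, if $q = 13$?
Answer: $\frac{1597696}{9} \approx 1.7752 \cdot 10^{5}$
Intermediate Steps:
$w{\left(G,m \right)} = \frac{7}{3} + \frac{m}{3}$
$\left(w{\left(-1,q \right)} - 428\right)^{2} = \left(\left(\frac{7}{3} + \frac{1}{3} \cdot 13\right) - 428\right)^{2} = \left(\left(\frac{7}{3} + \frac{13}{3}\right) - 428\right)^{2} = \left(\frac{20}{3} - 428\right)^{2} = \left(- \frac{1264}{3}\right)^{2} = \frac{1597696}{9}$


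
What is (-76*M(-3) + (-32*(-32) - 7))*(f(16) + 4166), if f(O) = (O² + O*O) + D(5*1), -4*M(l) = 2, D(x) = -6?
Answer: 4928960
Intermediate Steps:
M(l) = -½ (M(l) = -¼*2 = -½)
f(O) = -6 + 2*O² (f(O) = (O² + O*O) - 6 = (O² + O²) - 6 = 2*O² - 6 = -6 + 2*O²)
(-76*M(-3) + (-32*(-32) - 7))*(f(16) + 4166) = (-76*(-½) + (-32*(-32) - 7))*((-6 + 2*16²) + 4166) = (38 + (1024 - 7))*((-6 + 2*256) + 4166) = (38 + 1017)*((-6 + 512) + 4166) = 1055*(506 + 4166) = 1055*4672 = 4928960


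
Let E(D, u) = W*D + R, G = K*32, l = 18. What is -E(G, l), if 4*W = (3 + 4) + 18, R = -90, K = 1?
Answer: -110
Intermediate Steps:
G = 32 (G = 1*32 = 32)
W = 25/4 (W = ((3 + 4) + 18)/4 = (7 + 18)/4 = (¼)*25 = 25/4 ≈ 6.2500)
E(D, u) = -90 + 25*D/4 (E(D, u) = 25*D/4 - 90 = -90 + 25*D/4)
-E(G, l) = -(-90 + (25/4)*32) = -(-90 + 200) = -1*110 = -110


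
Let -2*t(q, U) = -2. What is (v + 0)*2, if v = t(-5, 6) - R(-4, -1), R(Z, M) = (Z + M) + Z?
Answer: 20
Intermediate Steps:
R(Z, M) = M + 2*Z (R(Z, M) = (M + Z) + Z = M + 2*Z)
t(q, U) = 1 (t(q, U) = -1/2*(-2) = 1)
v = 10 (v = 1 - (-1 + 2*(-4)) = 1 - (-1 - 8) = 1 - 1*(-9) = 1 + 9 = 10)
(v + 0)*2 = (10 + 0)*2 = 10*2 = 20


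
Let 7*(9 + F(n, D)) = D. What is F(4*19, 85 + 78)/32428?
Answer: 25/56749 ≈ 0.00044054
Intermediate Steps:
F(n, D) = -9 + D/7
F(4*19, 85 + 78)/32428 = (-9 + (85 + 78)/7)/32428 = (-9 + (⅐)*163)*(1/32428) = (-9 + 163/7)*(1/32428) = (100/7)*(1/32428) = 25/56749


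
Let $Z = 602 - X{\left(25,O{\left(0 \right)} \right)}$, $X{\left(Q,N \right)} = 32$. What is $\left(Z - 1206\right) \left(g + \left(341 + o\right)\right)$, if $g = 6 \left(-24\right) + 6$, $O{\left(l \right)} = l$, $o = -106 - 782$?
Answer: $435660$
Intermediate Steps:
$o = -888$ ($o = -106 - 782 = -888$)
$Z = 570$ ($Z = 602 - 32 = 570$)
$g = -138$ ($g = -144 + 6 = -138$)
$\left(Z - 1206\right) \left(g + \left(341 + o\right)\right) = \left(570 - 1206\right) \left(-138 + \left(341 - 888\right)\right) = - 636 \left(-138 - 547\right) = \left(-636\right) \left(-685\right) = 435660$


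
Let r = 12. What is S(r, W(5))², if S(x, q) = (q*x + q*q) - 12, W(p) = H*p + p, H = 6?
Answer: 2666689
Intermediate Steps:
W(p) = 7*p (W(p) = 6*p + p = 7*p)
S(x, q) = -12 + q² + q*x (S(x, q) = (q*x + q²) - 12 = (q² + q*x) - 12 = -12 + q² + q*x)
S(r, W(5))² = (-12 + (7*5)² + (7*5)*12)² = (-12 + 35² + 35*12)² = (-12 + 1225 + 420)² = 1633² = 2666689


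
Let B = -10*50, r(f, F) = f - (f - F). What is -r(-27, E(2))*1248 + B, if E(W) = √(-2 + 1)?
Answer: -500 - 1248*I ≈ -500.0 - 1248.0*I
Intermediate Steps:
E(W) = I (E(W) = √(-1) = I)
r(f, F) = F (r(f, F) = f + (F - f) = F)
B = -500
-r(-27, E(2))*1248 + B = -I*1248 - 500 = -1248*I - 500 = -500 - 1248*I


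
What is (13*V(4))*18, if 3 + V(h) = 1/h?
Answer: -1287/2 ≈ -643.50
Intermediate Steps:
V(h) = -3 + 1/h
(13*V(4))*18 = (13*(-3 + 1/4))*18 = (13*(-11/4))*18 = -143/4*18 = -1287/2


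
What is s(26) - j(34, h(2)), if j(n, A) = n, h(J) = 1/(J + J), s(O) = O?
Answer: -8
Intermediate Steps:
h(J) = 1/(2*J)
s(26) - j(34, h(2)) = 26 - 1*34 = 26 - 34 = -8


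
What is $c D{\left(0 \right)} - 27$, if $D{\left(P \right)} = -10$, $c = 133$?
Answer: $-1357$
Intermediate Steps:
$c D{\left(0 \right)} - 27 = 133 \left(-10\right) - 27 = -1330 - 27 = -1357$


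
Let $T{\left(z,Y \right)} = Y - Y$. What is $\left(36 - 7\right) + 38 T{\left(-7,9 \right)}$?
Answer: $29$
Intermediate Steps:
$T{\left(z,Y \right)} = 0$
$\left(36 - 7\right) + 38 T{\left(-7,9 \right)} = \left(36 - 7\right) + 38 \cdot 0 = \left(36 - 7\right) + 0 = 29 + 0 = 29$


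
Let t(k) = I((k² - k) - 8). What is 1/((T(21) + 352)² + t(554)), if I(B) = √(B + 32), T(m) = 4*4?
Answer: 67712/9169676695 - √306386/18339353390 ≈ 7.3542e-6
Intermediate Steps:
T(m) = 16
I(B) = √(32 + B)
t(k) = √(24 + k² - k) (t(k) = √(32 + ((k² - k) - 8)) = √(32 + (-8 + k² - k)) = √(24 + k² - k))
1/((T(21) + 352)² + t(554)) = 1/((16 + 352)² + √(24 + 554² - 1*554)) = 1/(368² + √(24 + 306916 - 554)) = 1/(135424 + √306386)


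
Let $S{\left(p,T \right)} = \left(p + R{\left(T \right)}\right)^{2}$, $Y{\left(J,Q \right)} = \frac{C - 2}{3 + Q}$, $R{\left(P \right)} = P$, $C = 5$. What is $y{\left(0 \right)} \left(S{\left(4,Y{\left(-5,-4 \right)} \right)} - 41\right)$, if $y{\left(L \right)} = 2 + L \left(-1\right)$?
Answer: $-80$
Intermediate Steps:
$y{\left(L \right)} = 2 - L$
$Y{\left(J,Q \right)} = \frac{3}{3 + Q}$ ($Y{\left(J,Q \right)} = \frac{5 - 2}{3 + Q} = \frac{3}{3 + Q}$)
$S{\left(p,T \right)} = \left(T + p\right)^{2}$ ($S{\left(p,T \right)} = \left(p + T\right)^{2} = \left(T + p\right)^{2}$)
$y{\left(0 \right)} \left(S{\left(4,Y{\left(-5,-4 \right)} \right)} - 41\right) = \left(2 - 0\right) \left(\left(\frac{3}{3 - 4} + 4\right)^{2} - 41\right) = \left(2 + 0\right) \left(\left(\frac{3}{-1} + 4\right)^{2} - 41\right) = 2 \left(\left(3 \left(-1\right) + 4\right)^{2} - 41\right) = 2 \left(\left(-3 + 4\right)^{2} - 41\right) = 2 \left(1^{2} - 41\right) = 2 \left(1 - 41\right) = 2 \left(-40\right) = -80$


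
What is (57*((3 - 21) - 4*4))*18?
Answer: -34884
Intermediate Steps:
(57*((3 - 21) - 4*4))*18 = (57*(-18 - 16))*18 = (57*(-34))*18 = -1938*18 = -34884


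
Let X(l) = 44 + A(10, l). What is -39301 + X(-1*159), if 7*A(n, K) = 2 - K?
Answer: -39234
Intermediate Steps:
A(n, K) = 2/7 - K/7 (A(n, K) = (2 - K)/7 = 2/7 - K/7)
X(l) = 310/7 - l/7 (X(l) = 44 + (2/7 - l/7) = 310/7 - l/7)
-39301 + X(-1*159) = -39301 + (310/7 - (-1)*159/7) = -39301 + (310/7 - ⅐*(-159)) = -39301 + (310/7 + 159/7) = -39301 + 67 = -39234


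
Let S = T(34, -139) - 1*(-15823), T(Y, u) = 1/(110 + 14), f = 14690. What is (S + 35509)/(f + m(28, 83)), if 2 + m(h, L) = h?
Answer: 6365169/1824784 ≈ 3.4882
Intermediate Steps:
T(Y, u) = 1/124
m(h, L) = -2 + h
S = 1962053/124 (S = 1/124 - 1*(-15823) = 1/124 + 15823 = 1962053/124 ≈ 15823.)
(S + 35509)/(f + m(28, 83)) = (1962053/124 + 35509)/(14690 + (-2 + 28)) = 6365169/(124*(14690 + 26)) = (6365169/124)/14716 = (6365169/124)*(1/14716) = 6365169/1824784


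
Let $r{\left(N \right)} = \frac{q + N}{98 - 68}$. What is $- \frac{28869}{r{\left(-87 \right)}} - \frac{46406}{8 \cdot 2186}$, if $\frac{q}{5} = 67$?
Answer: $- \frac{947333803}{271064} \approx -3494.9$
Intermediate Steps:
$q = 335$ ($q = 5 \cdot 67 = 335$)
$r{\left(N \right)} = \frac{67}{6} + \frac{N}{30}$ ($r{\left(N \right)} = \frac{335 + N}{98 - 68} = \frac{335 + N}{30} = \left(335 + N\right) \frac{1}{30} = \frac{67}{6} + \frac{N}{30}$)
$- \frac{28869}{r{\left(-87 \right)}} - \frac{46406}{8 \cdot 2186} = - \frac{28869}{\frac{67}{6} + \frac{1}{30} \left(-87\right)} - \frac{46406}{8 \cdot 2186} = - \frac{28869}{\frac{67}{6} - \frac{29}{10}} - \frac{46406}{17488} = - \frac{28869}{\frac{124}{15}} - \frac{23203}{8744} = \left(-28869\right) \frac{15}{124} - \frac{23203}{8744} = - \frac{433035}{124} - \frac{23203}{8744} = - \frac{947333803}{271064}$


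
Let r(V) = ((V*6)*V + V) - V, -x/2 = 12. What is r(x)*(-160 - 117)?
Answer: -957312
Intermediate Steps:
x = -24 (x = -2*12 = -24)
r(V) = 6*V² (r(V) = ((6*V)*V + V) - V = (6*V² + V) - V = (V + 6*V²) - V = 6*V²)
r(x)*(-160 - 117) = (6*(-24)²)*(-160 - 117) = (6*576)*(-277) = 3456*(-277) = -957312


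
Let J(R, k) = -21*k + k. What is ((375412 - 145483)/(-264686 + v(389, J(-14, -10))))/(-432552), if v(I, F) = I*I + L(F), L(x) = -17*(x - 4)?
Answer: 10949/2403691464 ≈ 4.5551e-6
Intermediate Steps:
L(x) = 68 - 17*x (L(x) = -17*(-4 + x) = 68 - 17*x)
J(R, k) = -20*k
v(I, F) = 68 + I² - 17*F (v(I, F) = I*I + (68 - 17*F) = I² + (68 - 17*F) = 68 + I² - 17*F)
((375412 - 145483)/(-264686 + v(389, J(-14, -10))))/(-432552) = ((375412 - 145483)/(-264686 + (68 + 389² - (-340)*(-10))))/(-432552) = (229929/(-264686 + (68 + 151321 - 17*200)))*(-1/432552) = (229929/(-264686 + (68 + 151321 - 3400)))*(-1/432552) = (229929/(-264686 + 147989))*(-1/432552) = (229929/(-116697))*(-1/432552) = (229929*(-1/116697))*(-1/432552) = -10949/5557*(-1/432552) = 10949/2403691464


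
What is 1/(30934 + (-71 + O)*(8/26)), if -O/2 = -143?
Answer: 13/403002 ≈ 3.2258e-5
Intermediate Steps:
O = 286 (O = -2*(-143) = 286)
1/(30934 + (-71 + O)*(8/26)) = 1/(30934 + (-71 + 286)*(8/26)) = 1/(30934 + 215*(8*(1/26))) = 1/(30934 + 215*(4/13)) = 1/(30934 + 860/13) = 1/(403002/13) = 13/403002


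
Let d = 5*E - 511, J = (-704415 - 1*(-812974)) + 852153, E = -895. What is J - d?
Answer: 965698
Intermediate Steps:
J = 960712 (J = (-704415 + 812974) + 852153 = 108559 + 852153 = 960712)
d = -4986 (d = 5*(-895) - 511 = -4475 - 511 = -4986)
J - d = 960712 - 1*(-4986) = 960712 + 4986 = 965698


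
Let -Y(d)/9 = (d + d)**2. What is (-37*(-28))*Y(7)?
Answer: -1827504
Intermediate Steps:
Y(d) = -36*d**2 (Y(d) = -9*(d + d)**2 = -9*4*d**2 = -36*d**2)
(-37*(-28))*Y(7) = (-37*(-28))*(-36*7**2) = 1036*(-36*49) = 1036*(-1764) = -1827504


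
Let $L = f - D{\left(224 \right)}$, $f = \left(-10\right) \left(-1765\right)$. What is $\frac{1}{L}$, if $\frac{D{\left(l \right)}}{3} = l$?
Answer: $\frac{1}{16978} \approx 5.89 \cdot 10^{-5}$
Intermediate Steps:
$D{\left(l \right)} = 3 l$
$f = 17650$
$L = 16978$ ($L = 17650 - 3 \cdot 224 = 17650 - 672 = 16978$)
$\frac{1}{L} = \frac{1}{16978}$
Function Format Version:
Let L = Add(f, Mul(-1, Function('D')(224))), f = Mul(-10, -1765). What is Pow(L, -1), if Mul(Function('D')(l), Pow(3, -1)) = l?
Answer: Rational(1, 16978) ≈ 5.8900e-5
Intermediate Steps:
Function('D')(l) = Mul(3, l)
f = 17650
L = 16978 (L = Add(17650, Mul(-1, Mul(3, 224))) = Add(17650, Mul(-1, 672)) = Add(17650, -672) = 16978)
Pow(L, -1) = Pow(16978, -1) = Rational(1, 16978)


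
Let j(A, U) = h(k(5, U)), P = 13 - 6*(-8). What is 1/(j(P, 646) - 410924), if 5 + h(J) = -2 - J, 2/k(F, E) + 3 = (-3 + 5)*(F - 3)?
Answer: -1/410933 ≈ -2.4335e-6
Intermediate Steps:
k(F, E) = 2/(-9 + 2*F) (k(F, E) = 2/(-3 + (-3 + 5)*(F - 3)) = 2/(-3 + 2*(-3 + F)) = 2/(-3 + (-6 + 2*F)) = 2/(-9 + 2*F))
h(J) = -7 - J (h(J) = -5 + (-2 - J) = -7 - J)
P = 61 (P = 13 + 48 = 61)
j(A, U) = -9 (j(A, U) = -7 - 2/(-9 + 2*5) = -7 - 2/(-9 + 10) = -7 - 2/1 = -7 - 2 = -9)
1/(j(P, 646) - 410924) = 1/(-9 - 410924) = 1/(-410933) = -1/410933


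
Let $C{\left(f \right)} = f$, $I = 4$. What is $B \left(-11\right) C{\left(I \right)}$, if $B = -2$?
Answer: $88$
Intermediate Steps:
$B \left(-11\right) C{\left(I \right)} = \left(-2\right) \left(-11\right) 4 = 22 \cdot 4 = 88$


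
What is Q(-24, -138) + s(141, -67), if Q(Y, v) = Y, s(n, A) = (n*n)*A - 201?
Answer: -1332252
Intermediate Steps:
s(n, A) = -201 + A*n² (s(n, A) = n²*A - 201 = A*n² - 201 = -201 + A*n²)
Q(-24, -138) + s(141, -67) = -24 + (-201 - 67*141²) = -24 + (-201 - 67*19881) = -24 + (-201 - 1332027) = -24 - 1332228 = -1332252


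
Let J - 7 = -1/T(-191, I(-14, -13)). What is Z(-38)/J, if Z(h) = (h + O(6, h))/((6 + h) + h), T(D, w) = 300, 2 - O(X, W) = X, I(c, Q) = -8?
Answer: 180/2099 ≈ 0.085755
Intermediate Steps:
O(X, W) = 2 - X
Z(h) = (-4 + h)/(6 + 2*h) (Z(h) = (h + (2 - 1*6))/((6 + h) + h) = (h + (2 - 6))/(6 + 2*h) = (h - 4)/(6 + 2*h) = (-4 + h)/(6 + 2*h))
J = 2099/300 (J = 7 - 1/300 = 2099/300 ≈ 6.9967)
Z(-38)/J = ((-4 - 38)/(2*(3 - 38)))/(2099/300) = ((1/2)*(-42)/(-35))*(300/2099) = ((1/2)*(-1/35)*(-42))*(300/2099) = (3/5)*(300/2099) = 180/2099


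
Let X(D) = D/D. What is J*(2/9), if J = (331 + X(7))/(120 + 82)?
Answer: 332/909 ≈ 0.36524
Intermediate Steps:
X(D) = 1
J = 166/101 (J = (331 + 1)/(120 + 82) = 332/202 = 332*(1/202) = 166/101 ≈ 1.6436)
J*(2/9) = 166*(2/9)/101 = 166*(2*(⅑))/101 = (166/101)*(2/9) = 332/909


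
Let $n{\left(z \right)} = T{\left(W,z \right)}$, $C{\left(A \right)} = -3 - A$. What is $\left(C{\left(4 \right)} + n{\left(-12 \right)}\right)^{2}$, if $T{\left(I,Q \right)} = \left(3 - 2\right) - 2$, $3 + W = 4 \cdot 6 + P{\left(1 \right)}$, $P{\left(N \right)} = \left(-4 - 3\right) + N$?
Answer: $64$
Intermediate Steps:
$P{\left(N \right)} = -7 + N$
$W = 15$ ($W = -3 + \left(4 \cdot 6 + \left(-7 + 1\right)\right) = -3 + \left(24 - 6\right) = -3 + 18 = 15$)
$T{\left(I,Q \right)} = -1$ ($T{\left(I,Q \right)} = 1 - 2 = -1$)
$n{\left(z \right)} = -1$
$\left(C{\left(4 \right)} + n{\left(-12 \right)}\right)^{2} = \left(\left(-3 - 4\right) - 1\right)^{2} = \left(-7 - 1\right)^{2} = \left(-8\right)^{2} = 64$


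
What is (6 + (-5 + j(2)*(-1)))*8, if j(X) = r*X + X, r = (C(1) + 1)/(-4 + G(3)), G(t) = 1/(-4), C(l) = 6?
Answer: 312/17 ≈ 18.353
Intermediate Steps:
G(t) = -¼
r = -28/17 (r = (6 + 1)/(-4 - ¼) = 7/(-17/4) = 7*(-4/17) = -28/17 ≈ -1.6471)
j(X) = -11*X/17 (j(X) = -28*X/17 + X = -11*X/17)
(6 + (-5 + j(2)*(-1)))*8 = (6 + (-5 - 11/17*2*(-1)))*8 = (6 + (-5 - 22/17*(-1)))*8 = (6 + (-5 + 22/17))*8 = (6 - 63/17)*8 = (39/17)*8 = 312/17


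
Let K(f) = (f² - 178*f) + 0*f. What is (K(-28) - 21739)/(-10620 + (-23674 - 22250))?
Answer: 15971/56544 ≈ 0.28245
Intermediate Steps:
K(f) = f² - 178*f (K(f) = (f² - 178*f) + 0 = f² - 178*f)
(K(-28) - 21739)/(-10620 + (-23674 - 22250)) = (-28*(-178 - 28) - 21739)/(-10620 + (-23674 - 22250)) = (-28*(-206) - 21739)/(-10620 - 45924) = (5768 - 21739)/(-56544) = -15971*(-1/56544) = 15971/56544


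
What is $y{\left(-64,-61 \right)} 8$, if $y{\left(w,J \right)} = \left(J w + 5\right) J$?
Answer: $-1907592$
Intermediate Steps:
$y{\left(w,J \right)} = J \left(5 + J w\right)$ ($y{\left(w,J \right)} = \left(5 + J w\right) J = J \left(5 + J w\right)$)
$y{\left(-64,-61 \right)} 8 = - 61 \left(5 - -3904\right) 8 = - 61 \left(5 + 3904\right) 8 = \left(-61\right) 3909 \cdot 8 = \left(-238449\right) 8 = -1907592$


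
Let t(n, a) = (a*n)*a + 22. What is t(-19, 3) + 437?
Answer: 288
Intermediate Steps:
t(n, a) = 22 + n*a**2 (t(n, a) = n*a**2 + 22 = 22 + n*a**2)
t(-19, 3) + 437 = (22 - 19*3**2) + 437 = (22 - 19*9) + 437 = (22 - 171) + 437 = -149 + 437 = 288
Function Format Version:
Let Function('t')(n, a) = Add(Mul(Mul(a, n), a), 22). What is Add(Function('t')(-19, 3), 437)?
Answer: 288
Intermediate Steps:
Function('t')(n, a) = Add(22, Mul(n, Pow(a, 2))) (Function('t')(n, a) = Add(Mul(n, Pow(a, 2)), 22) = Add(22, Mul(n, Pow(a, 2))))
Add(Function('t')(-19, 3), 437) = Add(Add(22, Mul(-19, Pow(3, 2))), 437) = Add(Add(22, Mul(-19, 9)), 437) = Add(Add(22, -171), 437) = Add(-149, 437) = 288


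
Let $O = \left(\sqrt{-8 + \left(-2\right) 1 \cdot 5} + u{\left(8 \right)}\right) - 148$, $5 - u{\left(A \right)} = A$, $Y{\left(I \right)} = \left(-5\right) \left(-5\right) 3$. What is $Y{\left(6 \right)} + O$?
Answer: $-76 + 3 i \sqrt{2} \approx -76.0 + 4.2426 i$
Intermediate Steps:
$Y{\left(I \right)} = 75$ ($Y{\left(I \right)} = 25 \cdot 3 = 75$)
$u{\left(A \right)} = 5 - A$
$O = -151 + 3 i \sqrt{2}$ ($O = \left(\sqrt{-8 + \left(-2\right) 1 \cdot 5} + \left(5 - 8\right)\right) - 148 = \left(\sqrt{-8 - 10} + \left(5 - 8\right)\right) - 148 = \left(\sqrt{-8 - 10} - 3\right) - 148 = \left(\sqrt{-18} - 3\right) - 148 = \left(3 i \sqrt{2} - 3\right) - 148 = \left(-3 + 3 i \sqrt{2}\right) - 148 = -151 + 3 i \sqrt{2} \approx -151.0 + 4.2426 i$)
$Y{\left(6 \right)} + O = 75 - \left(151 - 3 i \sqrt{2}\right) = -76 + 3 i \sqrt{2}$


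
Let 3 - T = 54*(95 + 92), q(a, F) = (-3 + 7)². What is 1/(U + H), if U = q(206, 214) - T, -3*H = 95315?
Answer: -3/64982 ≈ -4.6167e-5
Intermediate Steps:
q(a, F) = 16 (q(a, F) = 4² = 16)
H = -95315/3 (H = -⅓*95315 = -95315/3 ≈ -31772.)
T = -10095 (T = 3 - 54*(95 + 92) = 3 - 54*187 = 3 - 1*10098 = 3 - 10098 = -10095)
U = 10111 (U = 16 - 1*(-10095) = 16 + 10095 = 10111)
1/(U + H) = 1/(10111 - 95315/3) = 1/(-64982/3) = -3/64982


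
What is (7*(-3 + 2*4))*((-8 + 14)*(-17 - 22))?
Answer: -8190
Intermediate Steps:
(7*(-3 + 2*4))*((-8 + 14)*(-17 - 22)) = (7*(-3 + 8))*(6*(-39)) = (7*5)*(-234) = 35*(-234) = -8190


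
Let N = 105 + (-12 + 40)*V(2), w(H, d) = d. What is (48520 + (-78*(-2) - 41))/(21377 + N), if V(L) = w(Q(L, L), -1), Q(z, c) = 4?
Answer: 48635/21454 ≈ 2.2669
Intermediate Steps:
V(L) = -1
N = 77 (N = 105 + (-12 + 40)*(-1) = 105 + 28*(-1) = 105 - 28 = 77)
(48520 + (-78*(-2) - 41))/(21377 + N) = (48520 + (-78*(-2) - 41))/(21377 + 77) = (48520 + (156 - 41))/21454 = (48520 + 115)*(1/21454) = 48635*(1/21454) = 48635/21454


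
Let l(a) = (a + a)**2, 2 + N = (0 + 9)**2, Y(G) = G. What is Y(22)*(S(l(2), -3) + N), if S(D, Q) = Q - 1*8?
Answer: 1496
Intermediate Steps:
N = 79 (N = -2 + (0 + 9)**2 = -2 + 9**2 = -2 + 81 = 79)
l(a) = 4*a**2 (l(a) = (2*a)**2 = 4*a**2)
S(D, Q) = -8 + Q (S(D, Q) = Q - 8 = -8 + Q)
Y(22)*(S(l(2), -3) + N) = 22*((-8 - 3) + 79) = 22*(-11 + 79) = 22*68 = 1496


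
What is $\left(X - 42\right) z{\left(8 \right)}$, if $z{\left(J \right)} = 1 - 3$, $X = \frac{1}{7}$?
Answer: $\frac{586}{7} \approx 83.714$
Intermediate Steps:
$X = \frac{1}{7} \approx 0.14286$
$z{\left(J \right)} = -2$ ($z{\left(J \right)} = 1 - 3 = -2$)
$\left(X - 42\right) z{\left(8 \right)} = \left(\frac{1}{7} - 42\right) \left(-2\right) = \left(- \frac{293}{7}\right) \left(-2\right) = \frac{586}{7}$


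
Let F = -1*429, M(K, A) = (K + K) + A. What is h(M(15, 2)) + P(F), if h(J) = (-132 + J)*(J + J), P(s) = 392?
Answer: -6008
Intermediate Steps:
M(K, A) = A + 2*K (M(K, A) = 2*K + A = A + 2*K)
F = -429
h(J) = 2*J*(-132 + J) (h(J) = (-132 + J)*(2*J) = 2*J*(-132 + J))
h(M(15, 2)) + P(F) = 2*(2 + 2*15)*(-132 + (2 + 2*15)) + 392 = 2*(2 + 30)*(-132 + (2 + 30)) + 392 = 2*32*(-132 + 32) + 392 = 2*32*(-100) + 392 = -6400 + 392 = -6008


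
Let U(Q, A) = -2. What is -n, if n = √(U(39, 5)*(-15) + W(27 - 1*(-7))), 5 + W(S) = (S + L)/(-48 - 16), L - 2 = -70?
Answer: -√1634/8 ≈ -5.0528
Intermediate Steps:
L = -68 (L = 2 - 70 = -68)
W(S) = -63/16 - S/64 (W(S) = -5 + (S - 68)/(-48 - 16) = -5 + (-68 + S)/(-64) = -5 + (-68 + S)*(-1/64) = -5 + (17/16 - S/64) = -63/16 - S/64)
n = √1634/8 (n = √(-2*(-15) + (-63/16 - (27 - 1*(-7))/64)) = √(30 + (-63/16 - (27 + 7)/64)) = √(30 + (-63/16 - 1/64*34)) = √(30 + (-63/16 - 17/32)) = √(30 - 143/32) = √(817/32) = √1634/8 ≈ 5.0528)
-n = -√1634/8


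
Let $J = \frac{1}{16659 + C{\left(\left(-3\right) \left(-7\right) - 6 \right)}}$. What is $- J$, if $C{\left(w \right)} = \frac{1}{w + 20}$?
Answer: $- \frac{35}{583066} \approx -6.0028 \cdot 10^{-5}$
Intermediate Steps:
$C{\left(w \right)} = \frac{1}{20 + w}$
$J = \frac{35}{583066}$ ($J = \frac{1}{16659 + \frac{1}{20 - -15}} = \frac{1}{16659 + \frac{1}{20 + \left(21 - 6\right)}} = \frac{1}{16659 + \frac{1}{20 + 15}} = \frac{1}{16659 + \frac{1}{35}} = \frac{1}{\frac{583066}{35}} = \frac{35}{583066} \approx 6.0028 \cdot 10^{-5}$)
$- J = \left(-1\right) \frac{35}{583066} = - \frac{35}{583066}$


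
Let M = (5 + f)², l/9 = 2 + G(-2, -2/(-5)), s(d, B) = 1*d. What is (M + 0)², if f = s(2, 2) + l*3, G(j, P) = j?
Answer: 2401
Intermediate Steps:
s(d, B) = d
l = 0 (l = 9*(2 - 2) = 9*0 = 0)
f = 2 (f = 2 + 0*3 = 2 + 0 = 2)
M = 49 (M = (5 + 2)² = 7² = 49)
(M + 0)² = (49 + 0)² = 49² = 2401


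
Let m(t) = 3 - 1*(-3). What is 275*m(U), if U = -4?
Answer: 1650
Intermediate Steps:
m(t) = 6 (m(t) = 3 + 3 = 6)
275*m(U) = 275*6 = 1650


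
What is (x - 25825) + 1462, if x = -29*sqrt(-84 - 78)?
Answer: -24363 - 261*I*sqrt(2) ≈ -24363.0 - 369.11*I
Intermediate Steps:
x = -261*I*sqrt(2) ≈ -369.11*I
(x - 25825) + 1462 = (-261*I*sqrt(2) - 25825) + 1462 = (-25825 - 261*I*sqrt(2)) + 1462 = -24363 - 261*I*sqrt(2)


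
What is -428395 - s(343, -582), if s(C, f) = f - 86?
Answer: -427727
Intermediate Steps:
s(C, f) = -86 + f
-428395 - s(343, -582) = -428395 - (-86 - 582) = -428395 - 1*(-668) = -428395 + 668 = -427727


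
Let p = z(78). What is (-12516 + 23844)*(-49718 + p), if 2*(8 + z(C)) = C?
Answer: -562854336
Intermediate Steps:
z(C) = -8 + C/2
p = 31 (p = -8 + (½)*78 = -8 + 39 = 31)
(-12516 + 23844)*(-49718 + p) = (-12516 + 23844)*(-49718 + 31) = 11328*(-49687) = -562854336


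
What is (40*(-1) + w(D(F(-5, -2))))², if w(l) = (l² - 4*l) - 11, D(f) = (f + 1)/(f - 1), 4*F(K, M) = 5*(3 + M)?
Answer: 36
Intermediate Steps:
F(K, M) = 15/4 + 5*M/4 (F(K, M) = (5*(3 + M))/4 = (15 + 5*M)/4 = 15/4 + 5*M/4)
D(f) = (1 + f)/(-1 + f)
w(l) = -11 + l² - 4*l
(40*(-1) + w(D(F(-5, -2))))² = (40*(-1) + (-11 + ((1 + (15/4 + (5/4)*(-2)))/(-1 + (15/4 + (5/4)*(-2))))² - 4*(1 + (15/4 + (5/4)*(-2)))/(-1 + (15/4 + (5/4)*(-2)))))² = (-40 + (-11 + ((1 + (15/4 - 5/2))/(-1 + (15/4 - 5/2)))² - 4*(1 + (15/4 - 5/2))/(-1 + (15/4 - 5/2))))² = (-40 + (-11 + ((1 + 5/4)/(-1 + 5/4))² - 4*(1 + 5/4)/(-1 + 5/4)))² = (-40 + (-11 + ((9/4)/(¼))² - 4*9/(¼*4)))² = (-40 + (-11 + (4*(9/4))² - 16*9/4))² = (-40 + (-11 + 9² - 4*9))² = (-40 + (-11 + 81 - 36))² = (-40 + 34)² = (-6)² = 36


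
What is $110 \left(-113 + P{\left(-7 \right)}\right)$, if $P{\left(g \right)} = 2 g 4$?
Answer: $-18590$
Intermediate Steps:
$P{\left(g \right)} = 8 g$
$110 \left(-113 + P{\left(-7 \right)}\right) = 110 \left(-113 + 8 \left(-7\right)\right) = 110 \left(-113 - 56\right) = 110 \left(-169\right) = -18590$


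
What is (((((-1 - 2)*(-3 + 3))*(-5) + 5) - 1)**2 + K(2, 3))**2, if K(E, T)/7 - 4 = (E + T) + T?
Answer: 10000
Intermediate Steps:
K(E, T) = 28 + 7*E + 14*T (K(E, T) = 28 + 7*((E + T) + T) = 28 + 7*(E + 2*T) = 28 + (7*E + 14*T) = 28 + 7*E + 14*T)
(((((-1 - 2)*(-3 + 3))*(-5) + 5) - 1)**2 + K(2, 3))**2 = (((((-1 - 2)*(-3 + 3))*(-5) + 5) - 1)**2 + (28 + 7*2 + 14*3))**2 = (((-3*0*(-5) + 5) - 1)**2 + (28 + 14 + 42))**2 = (((0*(-5) + 5) - 1)**2 + 84)**2 = (((0 + 5) - 1)**2 + 84)**2 = ((5 - 1)**2 + 84)**2 = (4**2 + 84)**2 = (16 + 84)**2 = 100**2 = 10000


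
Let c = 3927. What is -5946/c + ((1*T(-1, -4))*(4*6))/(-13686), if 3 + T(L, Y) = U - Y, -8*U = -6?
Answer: -4530105/2985829 ≈ -1.5172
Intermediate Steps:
U = ¾ (U = -⅛*(-6) = ¾ ≈ 0.75000)
T(L, Y) = -9/4 - Y (T(L, Y) = -3 + (¾ - Y) = -9/4 - Y)
-5946/c + ((1*T(-1, -4))*(4*6))/(-13686) = -5946/3927 + ((1*(-9/4 - 1*(-4)))*(4*6))/(-13686) = -5946*1/3927 + ((1*(-9/4 + 4))*24)*(-1/13686) = -1982/1309 + ((1*(7/4))*24)*(-1/13686) = -1982/1309 + ((7/4)*24)*(-1/13686) = -1982/1309 + 42*(-1/13686) = -1982/1309 - 7/2281 = -4530105/2985829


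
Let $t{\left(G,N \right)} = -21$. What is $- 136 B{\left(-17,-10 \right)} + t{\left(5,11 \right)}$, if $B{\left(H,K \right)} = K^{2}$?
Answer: $-13621$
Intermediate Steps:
$- 136 B{\left(-17,-10 \right)} + t{\left(5,11 \right)} = - 136 \left(-10\right)^{2} - 21 = \left(-136\right) 100 - 21 = -13600 - 21 = -13621$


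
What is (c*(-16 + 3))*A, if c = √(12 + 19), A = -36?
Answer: 468*√31 ≈ 2605.7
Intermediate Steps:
c = √31 ≈ 5.5678
(c*(-16 + 3))*A = (√31*(-16 + 3))*(-36) = (√31*(-13))*(-36) = -13*√31*(-36) = 468*√31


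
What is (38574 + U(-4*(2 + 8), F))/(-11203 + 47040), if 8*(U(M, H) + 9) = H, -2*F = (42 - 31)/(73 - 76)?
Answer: 1851131/1720176 ≈ 1.0761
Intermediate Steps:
F = 11/6 (F = -(42 - 31)/(2*(73 - 76)) = -11/(2*(-3)) = -11*(-1)/(2*3) = -1/2*(-11/3) = 11/6 ≈ 1.8333)
U(M, H) = -9 + H/8
(38574 + U(-4*(2 + 8), F))/(-11203 + 47040) = (38574 + (-9 + (1/8)*(11/6)))/(-11203 + 47040) = (38574 + (-9 + 11/48))/35837 = (38574 - 421/48)*(1/35837) = (1851131/48)*(1/35837) = 1851131/1720176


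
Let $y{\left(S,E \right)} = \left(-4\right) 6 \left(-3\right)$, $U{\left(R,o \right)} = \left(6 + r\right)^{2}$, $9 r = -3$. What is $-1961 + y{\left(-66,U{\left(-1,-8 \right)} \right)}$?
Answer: $-1889$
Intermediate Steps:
$r = - \frac{1}{3}$ ($r = \frac{1}{9} \left(-3\right) = - \frac{1}{3} \approx -0.33333$)
$U{\left(R,o \right)} = \frac{289}{9}$ ($U{\left(R,o \right)} = \left(6 - \frac{1}{3}\right)^{2} = \left(\frac{17}{3}\right)^{2} = \frac{289}{9}$)
$y{\left(S,E \right)} = 72$ ($y{\left(S,E \right)} = \left(-24\right) \left(-3\right) = 72$)
$-1961 + y{\left(-66,U{\left(-1,-8 \right)} \right)} = -1961 + 72 = -1889$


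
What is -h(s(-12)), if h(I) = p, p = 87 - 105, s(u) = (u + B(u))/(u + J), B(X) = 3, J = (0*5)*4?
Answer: 18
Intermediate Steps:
J = 0 (J = 0*4 = 0)
s(u) = (3 + u)/u (s(u) = (u + 3)/(u + 0) = (3 + u)/u)
p = -18
h(I) = -18
-h(s(-12)) = -1*(-18) = 18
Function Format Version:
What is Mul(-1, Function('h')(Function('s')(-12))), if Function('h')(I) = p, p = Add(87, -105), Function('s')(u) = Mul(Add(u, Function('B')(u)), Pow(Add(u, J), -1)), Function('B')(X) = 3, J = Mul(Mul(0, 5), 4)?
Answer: 18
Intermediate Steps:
J = 0 (J = Mul(0, 4) = 0)
Function('s')(u) = Mul(Pow(u, -1), Add(3, u)) (Function('s')(u) = Mul(Add(u, 3), Pow(Add(u, 0), -1)) = Mul(Add(3, u), Pow(u, -1)) = Mul(Pow(u, -1), Add(3, u)))
p = -18
Function('h')(I) = -18
Mul(-1, Function('h')(Function('s')(-12))) = Mul(-1, -18) = 18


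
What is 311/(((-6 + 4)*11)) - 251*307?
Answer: -1695565/22 ≈ -77071.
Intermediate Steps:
311/(((-6 + 4)*11)) - 251*307 = 311/((-2*11)) - 77057 = 311/(-22) - 77057 = 311*(-1/22) - 77057 = -311/22 - 77057 = -1695565/22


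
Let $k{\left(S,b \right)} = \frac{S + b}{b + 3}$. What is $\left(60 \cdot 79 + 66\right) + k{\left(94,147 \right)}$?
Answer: $\frac{721141}{150} \approx 4807.6$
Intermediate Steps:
$k{\left(S,b \right)} = \frac{S + b}{3 + b}$
$\left(60 \cdot 79 + 66\right) + k{\left(94,147 \right)} = \left(60 \cdot 79 + 66\right) + \frac{94 + 147}{3 + 147} = \left(4740 + 66\right) + \frac{1}{150} \cdot 241 = 4806 + \frac{1}{150} \cdot 241 = 4806 + \frac{241}{150} = \frac{721141}{150}$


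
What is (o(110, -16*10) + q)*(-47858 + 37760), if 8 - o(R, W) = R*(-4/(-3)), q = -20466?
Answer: 208065924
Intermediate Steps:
o(R, W) = 8 - 4*R/3 (o(R, W) = 8 - R*(-4/(-3)) = 8 - R*(-4*(-⅓)) = 8 - R*4/3 = 8 - 4*R/3)
(o(110, -16*10) + q)*(-47858 + 37760) = ((8 - 4/3*110) - 20466)*(-47858 + 37760) = ((8 - 440/3) - 20466)*(-10098) = (-416/3 - 20466)*(-10098) = -61814/3*(-10098) = 208065924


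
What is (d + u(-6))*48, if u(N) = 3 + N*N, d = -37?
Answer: 96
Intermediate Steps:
u(N) = 3 + N²
(d + u(-6))*48 = (-37 + (3 + (-6)²))*48 = (-37 + (3 + 36))*48 = (-37 + 39)*48 = 2*48 = 96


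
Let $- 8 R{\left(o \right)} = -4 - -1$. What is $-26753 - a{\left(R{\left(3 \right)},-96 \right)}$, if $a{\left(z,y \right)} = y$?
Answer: $-26657$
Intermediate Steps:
$R{\left(o \right)} = \frac{3}{8}$ ($R{\left(o \right)} = - \frac{-4 - -1}{8} = - \frac{-4 + 1}{8} = \left(- \frac{1}{8}\right) \left(-3\right) = \frac{3}{8}$)
$-26753 - a{\left(R{\left(3 \right)},-96 \right)} = -26753 - -96 = -26753 + 96 = -26657$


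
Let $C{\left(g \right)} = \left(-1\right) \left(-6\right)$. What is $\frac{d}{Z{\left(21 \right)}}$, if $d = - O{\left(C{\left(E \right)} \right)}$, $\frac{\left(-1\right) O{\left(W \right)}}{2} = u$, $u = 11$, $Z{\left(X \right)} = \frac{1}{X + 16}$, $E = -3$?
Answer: $814$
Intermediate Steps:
$C{\left(g \right)} = 6$
$Z{\left(X \right)} = \frac{1}{16 + X}$
$O{\left(W \right)} = -22$ ($O{\left(W \right)} = \left(-2\right) 11 = -22$)
$d = 22$ ($d = \left(-1\right) \left(-22\right) = 22$)
$\frac{d}{Z{\left(21 \right)}} = \frac{22}{\frac{1}{16 + 21}} = \frac{22}{\frac{1}{37}} = 22 \frac{1}{\frac{1}{37}} = 22 \cdot 37 = 814$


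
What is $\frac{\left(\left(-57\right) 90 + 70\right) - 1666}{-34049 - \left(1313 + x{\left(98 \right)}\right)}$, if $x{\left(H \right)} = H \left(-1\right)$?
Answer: $\frac{177}{928} \approx 0.19073$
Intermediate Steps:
$x{\left(H \right)} = - H$
$\frac{\left(\left(-57\right) 90 + 70\right) - 1666}{-34049 - \left(1313 + x{\left(98 \right)}\right)} = \frac{\left(\left(-57\right) 90 + 70\right) - 1666}{-34049 - \left(1313 - 98\right)} = \frac{\left(-5130 + 70\right) - 1666}{-34049 - 1215} = \frac{-5060 - 1666}{-34049 + \left(-1313 + 98\right)} = - \frac{6726}{-34049 - 1215} = - \frac{6726}{-35264} = \left(-6726\right) \left(- \frac{1}{35264}\right) = \frac{177}{928}$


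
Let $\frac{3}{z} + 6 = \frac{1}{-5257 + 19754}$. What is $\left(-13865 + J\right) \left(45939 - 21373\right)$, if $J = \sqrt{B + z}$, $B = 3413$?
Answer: $-340607590 + \frac{24566 \sqrt{25817931963422}}{86981} \approx -3.3917 \cdot 10^{8}$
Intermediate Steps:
$z = - \frac{43491}{86981}$ ($z = \frac{3}{-6 + \frac{1}{-5257 + 19754}} = \frac{3}{-6 + \frac{1}{14497}} = \frac{3}{- \frac{86981}{14497}} = 3 \left(- \frac{14497}{86981}\right) = - \frac{43491}{86981} \approx -0.50001$)
$J = \frac{\sqrt{25817931963422}}{86981}$ ($J = \sqrt{3413 - \frac{43491}{86981}} = \sqrt{\frac{296822662}{86981}} = \frac{\sqrt{25817931963422}}{86981} \approx 58.417$)
$\left(-13865 + J\right) \left(45939 - 21373\right) = \left(-13865 + \frac{\sqrt{25817931963422}}{86981}\right) \left(45939 - 21373\right) = \left(-13865 + \frac{\sqrt{25817931963422}}{86981}\right) 24566 = -340607590 + \frac{24566 \sqrt{25817931963422}}{86981}$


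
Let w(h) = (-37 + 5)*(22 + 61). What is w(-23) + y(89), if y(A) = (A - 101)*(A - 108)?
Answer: -2428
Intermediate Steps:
y(A) = (-108 + A)*(-101 + A) (y(A) = (-101 + A)*(-108 + A) = (-108 + A)*(-101 + A))
w(h) = -2656 (w(h) = -32*83 = -2656)
w(-23) + y(89) = -2656 + (10908 + 89² - 209*89) = -2656 + (10908 + 7921 - 18601) = -2656 + 228 = -2428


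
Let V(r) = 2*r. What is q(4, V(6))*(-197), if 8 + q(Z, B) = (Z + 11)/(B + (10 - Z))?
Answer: 8471/6 ≈ 1411.8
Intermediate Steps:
q(Z, B) = -8 + (11 + Z)/(10 + B - Z) (q(Z, B) = -8 + (Z + 11)/(B + (10 - Z)) = -8 + (11 + Z)/(10 + B - Z))
q(4, V(6))*(-197) = ((-69 - 16*6 + 9*4)/(10 + 2*6 - 1*4))*(-197) = ((-69 - 8*12 + 36)/(10 + 12 - 4))*(-197) = ((-69 - 96 + 36)/18)*(-197) = ((1/18)*(-129))*(-197) = -43/6*(-197) = 8471/6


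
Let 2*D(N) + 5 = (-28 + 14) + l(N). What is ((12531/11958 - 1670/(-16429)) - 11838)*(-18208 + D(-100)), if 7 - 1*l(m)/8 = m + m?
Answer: 26958869385136401/130971988 ≈ 2.0584e+8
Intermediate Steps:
l(m) = 56 - 16*m (l(m) = 56 - 8*(m + m) = 56 - 16*m)
D(N) = 37/2 - 8*N (D(N) = -5/2 + ((-28 + 14) + (56 - 16*N))/2 = -5/2 + (-14 + (56 - 16*N))/2 = -5/2 + (42 - 16*N)/2 = -5/2 + (21 - 8*N) = 37/2 - 8*N)
((12531/11958 - 1670/(-16429)) - 11838)*(-18208 + D(-100)) = ((12531/11958 - 1670/(-16429)) - 11838)*(-18208 + (37/2 - 8*(-100))) = ((12531*(1/11958) - 1670*(-1/16429)) - 11838)*(-18208 + (37/2 + 800)) = ((4177/3986 + 1670/16429) - 11838)*(-18208 + 1637/2) = (75280553/65485994 - 11838)*(-34779/2) = -775147916419/65485994*(-34779/2) = 26958869385136401/130971988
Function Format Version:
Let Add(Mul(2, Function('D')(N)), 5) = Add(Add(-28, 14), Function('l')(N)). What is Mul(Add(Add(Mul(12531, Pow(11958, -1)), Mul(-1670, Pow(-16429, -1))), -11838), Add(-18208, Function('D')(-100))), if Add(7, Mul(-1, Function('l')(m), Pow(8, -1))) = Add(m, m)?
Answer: Rational(26958869385136401, 130971988) ≈ 2.0584e+8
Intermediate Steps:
Function('l')(m) = Add(56, Mul(-16, m)) (Function('l')(m) = Add(56, Mul(-8, Add(m, m))) = Add(56, Mul(-8, Mul(2, m))) = Add(56, Mul(-16, m)))
Function('D')(N) = Add(Rational(37, 2), Mul(-8, N)) (Function('D')(N) = Add(Rational(-5, 2), Mul(Rational(1, 2), Add(Add(-28, 14), Add(56, Mul(-16, N))))) = Add(Rational(-5, 2), Mul(Rational(1, 2), Add(-14, Add(56, Mul(-16, N))))) = Add(Rational(-5, 2), Mul(Rational(1, 2), Add(42, Mul(-16, N)))) = Add(Rational(-5, 2), Add(21, Mul(-8, N))) = Add(Rational(37, 2), Mul(-8, N)))
Mul(Add(Add(Mul(12531, Pow(11958, -1)), Mul(-1670, Pow(-16429, -1))), -11838), Add(-18208, Function('D')(-100))) = Mul(Add(Add(Mul(12531, Pow(11958, -1)), Mul(-1670, Pow(-16429, -1))), -11838), Add(-18208, Add(Rational(37, 2), Mul(-8, -100)))) = Mul(Add(Add(Mul(12531, Rational(1, 11958)), Mul(-1670, Rational(-1, 16429))), -11838), Add(-18208, Add(Rational(37, 2), 800))) = Mul(Add(Add(Rational(4177, 3986), Rational(1670, 16429)), -11838), Add(-18208, Rational(1637, 2))) = Mul(Add(Rational(75280553, 65485994), -11838), Rational(-34779, 2)) = Mul(Rational(-775147916419, 65485994), Rational(-34779, 2)) = Rational(26958869385136401, 130971988)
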